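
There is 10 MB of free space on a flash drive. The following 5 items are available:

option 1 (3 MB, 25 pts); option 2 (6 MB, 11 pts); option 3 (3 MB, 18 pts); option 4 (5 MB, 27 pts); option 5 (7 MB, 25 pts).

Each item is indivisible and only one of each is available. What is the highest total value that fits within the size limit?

52 pts

Check high-value combinations within 10 MB:
- option 1+option 4: size 3+5=8, value 25+27=52
- option 1+option 5: size 3+7=10, value 25+25=50
- option 3+option 4: size 3+5=8, value 18+27=45
- option 1+option 3: size 3+3=6, value 25+18=43
- option 3+option 5: size 3+7=10, value 18+25=43
Best: 52 pts.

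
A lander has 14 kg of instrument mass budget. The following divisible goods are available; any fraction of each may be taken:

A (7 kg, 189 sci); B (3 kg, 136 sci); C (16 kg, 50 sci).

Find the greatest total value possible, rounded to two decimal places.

Take in order of value per unit:
- B (136/3 per unit): all 3 → value 136, running total 136.00
- A (189/7 per unit): all 7 → value 189, running total 325.00
- C (50/16 per unit): 4 of 16 → value 4×50/16 = 12.5000, running total 337.50
Total 337.50.

337.50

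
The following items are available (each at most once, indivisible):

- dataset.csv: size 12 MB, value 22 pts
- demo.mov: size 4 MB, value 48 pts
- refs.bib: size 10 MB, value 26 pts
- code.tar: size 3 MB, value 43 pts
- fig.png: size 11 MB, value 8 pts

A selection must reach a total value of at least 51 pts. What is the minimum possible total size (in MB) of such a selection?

Subsets with value ≥ 51, sorted by total size:
- demo.mov+code.tar: size 7, value 91
- refs.bib+code.tar: size 13, value 69
- demo.mov+refs.bib: size 14, value 74
- code.tar+fig.png: size 14, value 51
Minimum size: 7 MB.

7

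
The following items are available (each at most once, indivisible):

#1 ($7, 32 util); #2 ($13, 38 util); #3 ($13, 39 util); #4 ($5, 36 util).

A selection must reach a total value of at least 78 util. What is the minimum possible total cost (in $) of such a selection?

Subsets with value ≥ 78, sorted by total cost:
- #1+#3+#4: cost 25, value 107
- #1+#2+#4: cost 25, value 106
Minimum cost: 25 $.

25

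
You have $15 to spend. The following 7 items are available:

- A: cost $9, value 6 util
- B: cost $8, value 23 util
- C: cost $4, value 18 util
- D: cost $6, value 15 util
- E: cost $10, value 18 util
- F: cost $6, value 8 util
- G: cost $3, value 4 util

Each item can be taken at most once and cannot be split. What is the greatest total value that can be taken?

45 util

Check high-value combinations within $15:
- B+C+G: cost 8+4+3=15, value 23+18+4=45
- B+C: cost 8+4=12, value 23+18=41
- B+D: cost 8+6=14, value 23+15=38
- C+D+G: cost 4+6+3=13, value 18+15+4=37
Best: 45 util.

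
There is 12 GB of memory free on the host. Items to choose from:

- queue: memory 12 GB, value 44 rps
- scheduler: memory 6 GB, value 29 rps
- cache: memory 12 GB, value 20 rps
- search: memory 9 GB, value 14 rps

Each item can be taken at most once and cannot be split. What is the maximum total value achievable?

44 rps

Check high-value combinations within 12 GB:
- queue: memory 12, value 44
- scheduler: memory 6, value 29
- cache: memory 12, value 20
- search: memory 9, value 14
Best: 44 rps.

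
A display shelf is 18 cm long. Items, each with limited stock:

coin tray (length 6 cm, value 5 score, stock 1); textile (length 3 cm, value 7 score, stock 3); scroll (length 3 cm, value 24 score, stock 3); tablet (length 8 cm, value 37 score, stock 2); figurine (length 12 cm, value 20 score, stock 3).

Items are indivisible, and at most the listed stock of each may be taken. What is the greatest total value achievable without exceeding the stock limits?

Top feasible selections:
- 3×scroll + 1×tablet: length 17, value 109
- 3×textile + 3×scroll: length 18, value 93
- 1×textile + 2×scroll + 1×tablet: length 17, value 92
Best: 109 score.

109 score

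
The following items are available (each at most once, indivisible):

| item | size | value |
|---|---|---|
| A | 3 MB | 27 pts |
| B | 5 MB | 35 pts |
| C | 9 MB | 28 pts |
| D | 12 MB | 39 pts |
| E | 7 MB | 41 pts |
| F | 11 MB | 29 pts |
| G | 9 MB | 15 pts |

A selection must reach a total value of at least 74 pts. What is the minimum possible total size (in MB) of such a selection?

Subsets with value ≥ 74, sorted by total size:
- B+E: size 12, value 76
- A+B+E: size 15, value 103
- A+B+C: size 17, value 90
- A+B+G: size 17, value 77
Minimum size: 12 MB.

12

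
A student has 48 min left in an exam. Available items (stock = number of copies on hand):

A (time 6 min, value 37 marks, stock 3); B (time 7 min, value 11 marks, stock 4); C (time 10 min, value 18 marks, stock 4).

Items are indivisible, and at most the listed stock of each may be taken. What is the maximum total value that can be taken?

165 marks

Best selections within time 48 and stock limits:
- 3×A + 3×C: time 48, value 165
- 3×A + 1×B + 2×C: time 45, value 158
- 3×A + 4×B: time 46, value 155
Best: 165 marks.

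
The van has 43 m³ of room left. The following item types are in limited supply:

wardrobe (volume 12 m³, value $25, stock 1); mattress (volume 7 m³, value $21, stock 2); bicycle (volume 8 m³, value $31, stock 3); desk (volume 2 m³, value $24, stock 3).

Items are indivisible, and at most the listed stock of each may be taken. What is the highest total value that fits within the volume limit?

$190

Best selections within volume 43 and stock limits:
- 1×wardrobe + 3×bicycle + 3×desk: volume 42, value 190
- 1×mattress + 3×bicycle + 3×desk: volume 37, value 186
- 2×mattress + 3×bicycle + 2×desk: volume 42, value 183
- 1×wardrobe + 1×mattress + 2×bicycle + 3×desk: volume 41, value 180
Best: $190.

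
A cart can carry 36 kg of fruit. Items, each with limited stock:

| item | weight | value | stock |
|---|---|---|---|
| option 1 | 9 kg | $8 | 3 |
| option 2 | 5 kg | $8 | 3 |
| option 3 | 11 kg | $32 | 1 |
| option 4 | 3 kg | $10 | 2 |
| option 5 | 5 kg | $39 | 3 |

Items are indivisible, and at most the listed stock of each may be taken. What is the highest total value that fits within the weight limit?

$169

Top feasible selections:
- 1×option 3 + 2×option 4 + 3×option 5: weight 32, value 169
- 1×option 2 + 1×option 3 + 1×option 4 + 3×option 5: weight 34, value 167
Best: $169.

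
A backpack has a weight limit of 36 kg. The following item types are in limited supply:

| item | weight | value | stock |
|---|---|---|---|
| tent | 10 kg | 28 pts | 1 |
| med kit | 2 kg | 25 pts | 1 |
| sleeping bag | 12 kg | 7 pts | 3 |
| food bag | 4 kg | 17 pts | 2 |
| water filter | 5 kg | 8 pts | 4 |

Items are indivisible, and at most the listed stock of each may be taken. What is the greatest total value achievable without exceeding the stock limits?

Top feasible selections:
- 1×tent + 1×med kit + 2×food bag + 3×water filter: weight 35, value 111
- 1×tent + 1×med kit + 2×food bag + 2×water filter: weight 30, value 103
- 1×tent + 1×med kit + 1×food bag + 4×water filter: weight 36, value 102
- 1×tent + 1×med kit + 2×food bag + 1×water filter: weight 25, value 95
Best: 111 pts.

111 pts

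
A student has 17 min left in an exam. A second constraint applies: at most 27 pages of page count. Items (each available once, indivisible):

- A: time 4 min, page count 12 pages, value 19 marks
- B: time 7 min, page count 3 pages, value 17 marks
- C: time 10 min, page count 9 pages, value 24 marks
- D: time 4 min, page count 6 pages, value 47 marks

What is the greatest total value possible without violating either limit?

83 marks

Feasible sets respecting both limits:
- A+B+D: time 15, page count 21, value 83
- C+D: time 14, page count 15, value 71
- A+D: time 8, page count 18, value 66
- B+D: time 11, page count 9, value 64
Best: 83 marks.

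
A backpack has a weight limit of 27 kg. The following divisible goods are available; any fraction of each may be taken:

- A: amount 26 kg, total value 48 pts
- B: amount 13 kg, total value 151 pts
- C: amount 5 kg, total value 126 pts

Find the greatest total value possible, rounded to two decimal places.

293.62

Take in order of value per unit:
- C (126/5 per unit): all 5 → value 126, running total 126.00
- B (151/13 per unit): all 13 → value 151, running total 277.00
- A (48/26 per unit): 9 of 26 → value 9×48/26 = 16.6154, running total 293.62
Total 293.62.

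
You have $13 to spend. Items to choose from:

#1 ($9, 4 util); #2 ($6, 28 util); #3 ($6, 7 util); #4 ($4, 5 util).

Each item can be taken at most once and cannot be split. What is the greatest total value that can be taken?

35 util

Check high-value combinations within $13:
- #2+#3: cost 6+6=12, value 28+7=35
- #2+#4: cost 6+4=10, value 28+5=33
- #2: cost 6, value 28
- #3+#4: cost 6+4=10, value 7+5=12
Best: 35 util.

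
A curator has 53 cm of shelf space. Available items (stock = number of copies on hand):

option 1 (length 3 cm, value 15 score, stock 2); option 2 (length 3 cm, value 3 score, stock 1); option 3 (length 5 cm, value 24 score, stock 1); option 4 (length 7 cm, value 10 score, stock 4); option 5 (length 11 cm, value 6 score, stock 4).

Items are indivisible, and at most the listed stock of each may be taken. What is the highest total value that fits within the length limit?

103 score

Top feasible selections:
- 2×option 1 + 1×option 2 + 1×option 3 + 4×option 4 + 1×option 5: length 53, value 103
- 2×option 1 + 1×option 3 + 4×option 4 + 1×option 5: length 50, value 100
Best: 103 score.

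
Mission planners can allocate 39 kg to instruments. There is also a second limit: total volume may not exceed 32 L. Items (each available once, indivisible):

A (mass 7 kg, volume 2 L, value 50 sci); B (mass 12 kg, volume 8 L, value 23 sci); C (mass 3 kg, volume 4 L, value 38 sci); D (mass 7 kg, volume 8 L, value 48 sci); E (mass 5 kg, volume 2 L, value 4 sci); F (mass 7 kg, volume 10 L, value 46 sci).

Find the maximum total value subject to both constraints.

Feasible sets respecting both limits:
- A+B+C+D+F: mass 36, volume 32, value 205
- A+C+D+E+F: mass 29, volume 26, value 186
- A+C+D+F: mass 24, volume 24, value 182
Best: 205 sci.

205 sci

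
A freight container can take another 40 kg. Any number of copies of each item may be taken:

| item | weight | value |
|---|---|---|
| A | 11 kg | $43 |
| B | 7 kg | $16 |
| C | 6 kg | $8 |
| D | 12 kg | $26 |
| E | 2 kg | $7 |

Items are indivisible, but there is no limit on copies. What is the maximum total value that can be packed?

$150

Best value-per-unit is A at 43/11; filling with it alone gives 3×43 = 129.
Optimal mix: 3×A + 3×E → weight 39, value 150.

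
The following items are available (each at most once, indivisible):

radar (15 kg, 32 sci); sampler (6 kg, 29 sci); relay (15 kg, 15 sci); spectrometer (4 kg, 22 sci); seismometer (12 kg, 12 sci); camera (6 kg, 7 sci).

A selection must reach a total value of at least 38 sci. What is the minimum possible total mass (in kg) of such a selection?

10

Subsets with value ≥ 38, sorted by total mass:
- sampler+spectrometer: mass 10, value 51
- sampler+spectrometer+camera: mass 16, value 58
- sampler+seismometer: mass 18, value 41
Minimum mass: 10 kg.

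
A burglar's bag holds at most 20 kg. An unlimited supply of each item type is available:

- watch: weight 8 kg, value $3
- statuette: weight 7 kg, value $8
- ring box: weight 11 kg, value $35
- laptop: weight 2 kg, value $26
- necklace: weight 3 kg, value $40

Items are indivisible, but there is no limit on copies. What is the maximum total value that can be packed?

$266

Best value-per-unit is necklace at 40/3; filling with it alone gives 6×40 = 240.
Optimal mix: 1×laptop + 6×necklace → weight 20, value 266.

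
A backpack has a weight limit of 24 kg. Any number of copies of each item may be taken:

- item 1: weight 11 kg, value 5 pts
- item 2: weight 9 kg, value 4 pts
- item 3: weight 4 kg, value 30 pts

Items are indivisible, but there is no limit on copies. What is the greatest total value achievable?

180 pts

Best value-per-unit is item 3 at 30/4, and filling with it alone uses weight 6×4=24. No mix of the others beats 6×30 = 180.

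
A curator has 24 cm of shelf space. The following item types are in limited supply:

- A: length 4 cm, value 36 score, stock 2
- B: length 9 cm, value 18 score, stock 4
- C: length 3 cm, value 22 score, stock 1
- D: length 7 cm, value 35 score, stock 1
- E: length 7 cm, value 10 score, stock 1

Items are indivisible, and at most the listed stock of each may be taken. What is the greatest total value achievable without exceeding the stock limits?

Best selections within length 24 and stock limits:
- 2×A + 1×C + 1×D: length 18, value 129
- 2×A + 1×B + 1×D: length 24, value 125
- 2×A + 1×D + 1×E: length 22, value 117
Best: 129 score.

129 score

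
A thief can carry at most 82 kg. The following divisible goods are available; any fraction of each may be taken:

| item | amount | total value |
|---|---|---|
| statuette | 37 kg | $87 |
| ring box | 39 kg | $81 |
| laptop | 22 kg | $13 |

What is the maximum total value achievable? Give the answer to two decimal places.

Take in order of value per unit:
- statuette (87/37 per unit): all 37 → value 87, running total 87.00
- ring box (81/39 per unit): all 39 → value 81, running total 168.00
- laptop (13/22 per unit): 6 of 22 → value 6×13/22 = 3.5455, running total 171.55
Total 171.55.

171.55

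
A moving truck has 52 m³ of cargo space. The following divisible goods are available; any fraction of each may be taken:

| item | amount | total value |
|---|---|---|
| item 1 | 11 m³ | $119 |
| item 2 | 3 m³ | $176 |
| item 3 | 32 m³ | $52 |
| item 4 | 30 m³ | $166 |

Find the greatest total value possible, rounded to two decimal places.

Take in order of value per unit:
- item 2 (176/3 per unit): all 3 → value 176, running total 176.00
- item 1 (119/11 per unit): all 11 → value 119, running total 295.00
- item 4 (166/30 per unit): all 30 → value 166, running total 461.00
- item 3 (52/32 per unit): 8 of 32 → value 8×52/32 = 13.0000, running total 474.00
Total 474.00.

474.00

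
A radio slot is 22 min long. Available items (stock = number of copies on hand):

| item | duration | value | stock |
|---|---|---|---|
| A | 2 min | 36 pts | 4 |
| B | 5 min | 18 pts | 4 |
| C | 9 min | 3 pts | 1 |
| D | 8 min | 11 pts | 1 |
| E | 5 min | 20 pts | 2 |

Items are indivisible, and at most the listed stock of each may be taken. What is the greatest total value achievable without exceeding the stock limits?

Best selections within duration 22 and stock limits:
- 4×A + 2×E: duration 18, value 184
- 4×A + 1×B + 1×E: duration 18, value 182
Best: 184 pts.

184 pts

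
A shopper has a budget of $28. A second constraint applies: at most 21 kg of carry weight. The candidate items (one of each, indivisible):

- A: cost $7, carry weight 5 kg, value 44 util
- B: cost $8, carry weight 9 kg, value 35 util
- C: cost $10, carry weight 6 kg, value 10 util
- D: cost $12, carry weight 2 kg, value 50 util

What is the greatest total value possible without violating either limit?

129 util

Feasible sets respecting both limits:
- A+B+D: cost 27, carry weight 16, value 129
- A+D: cost 19, carry weight 7, value 94
- A+B+C: cost 25, carry weight 20, value 89
- B+D: cost 20, carry weight 11, value 85
Best: 129 util.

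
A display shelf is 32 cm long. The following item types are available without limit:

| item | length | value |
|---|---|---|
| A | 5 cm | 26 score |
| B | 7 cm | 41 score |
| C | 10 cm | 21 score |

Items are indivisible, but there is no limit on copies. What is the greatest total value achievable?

175 score

Best value-per-unit is B at 41/7; filling with it alone gives 4×41 = 164.
Optimal mix: 2×A + 3×B → length 31, value 175.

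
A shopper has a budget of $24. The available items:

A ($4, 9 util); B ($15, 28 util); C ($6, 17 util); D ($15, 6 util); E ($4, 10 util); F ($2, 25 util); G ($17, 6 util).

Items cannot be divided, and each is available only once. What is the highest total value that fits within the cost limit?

70 util

This is a 0/1 knapsack; check combinations near the capacity.
- B+C+F: cost 15+6+2=23, value 28+17+25=70
- B+E+F: cost 15+4+2=21, value 28+10+25=63
- A+B+F: cost 4+15+2=21, value 9+28+25=62
- A+C+E+F: cost 4+6+4+2=16, value 9+17+10+25=61
Best: 70 util.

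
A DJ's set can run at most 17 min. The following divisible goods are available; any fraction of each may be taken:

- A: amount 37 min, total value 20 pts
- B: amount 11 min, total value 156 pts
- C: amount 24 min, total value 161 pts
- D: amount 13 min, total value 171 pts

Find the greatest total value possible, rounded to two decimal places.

Take in order of value per unit:
- B (156/11 per unit): all 11 → value 156, running total 156.00
- D (171/13 per unit): 6 of 13 → value 6×171/13 = 78.9231, running total 234.92
Total 234.92.

234.92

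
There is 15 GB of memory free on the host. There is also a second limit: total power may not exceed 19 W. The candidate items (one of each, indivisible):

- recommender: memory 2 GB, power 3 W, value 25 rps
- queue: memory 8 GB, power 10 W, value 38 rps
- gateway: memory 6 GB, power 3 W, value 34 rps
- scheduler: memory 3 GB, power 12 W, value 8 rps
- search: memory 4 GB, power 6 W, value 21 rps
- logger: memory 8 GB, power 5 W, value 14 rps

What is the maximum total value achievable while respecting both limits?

84 rps

Feasible sets respecting both limits:
- recommender+queue+search: memory 14, power 19, value 84
- recommender+gateway+search: memory 12, power 12, value 80
- queue+gateway: memory 14, power 13, value 72
- recommender+gateway+scheduler: memory 11, power 18, value 67
Best: 84 rps.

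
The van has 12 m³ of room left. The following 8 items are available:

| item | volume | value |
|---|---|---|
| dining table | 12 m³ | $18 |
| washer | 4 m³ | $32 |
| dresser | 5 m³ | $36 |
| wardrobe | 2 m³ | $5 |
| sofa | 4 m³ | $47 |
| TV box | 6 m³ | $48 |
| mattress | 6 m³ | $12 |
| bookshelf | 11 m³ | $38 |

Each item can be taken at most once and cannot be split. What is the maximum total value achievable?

$100

Check high-value combinations within 12 m³:
- wardrobe+sofa+TV box: volume 2+4+6=12, value 5+47+48=100
- sofa+TV box: volume 4+6=10, value 47+48=95
- dresser+wardrobe+sofa: volume 5+2+4=11, value 36+5+47=88
Best: $100.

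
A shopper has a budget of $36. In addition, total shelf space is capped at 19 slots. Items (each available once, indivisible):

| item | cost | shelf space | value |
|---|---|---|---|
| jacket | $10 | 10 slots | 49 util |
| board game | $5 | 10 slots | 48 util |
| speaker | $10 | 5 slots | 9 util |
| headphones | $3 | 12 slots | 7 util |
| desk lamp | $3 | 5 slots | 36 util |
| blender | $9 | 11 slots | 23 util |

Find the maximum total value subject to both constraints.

Feasible sets respecting both limits:
- jacket+desk lamp: cost 13, shelf space 15, value 85
- board game+desk lamp: cost 8, shelf space 15, value 84
- desk lamp+blender: cost 12, shelf space 16, value 59
- jacket+speaker: cost 20, shelf space 15, value 58
Best: 85 util.

85 util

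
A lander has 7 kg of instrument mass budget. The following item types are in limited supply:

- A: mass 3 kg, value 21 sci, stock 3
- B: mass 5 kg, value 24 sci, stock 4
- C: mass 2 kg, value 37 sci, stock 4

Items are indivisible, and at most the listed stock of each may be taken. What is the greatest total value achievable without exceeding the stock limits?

Top feasible selections:
- 3×C: mass 6, value 111
- 1×A + 2×C: mass 7, value 95
- 2×C: mass 4, value 74
- 1×B + 1×C: mass 7, value 61
Best: 111 sci.

111 sci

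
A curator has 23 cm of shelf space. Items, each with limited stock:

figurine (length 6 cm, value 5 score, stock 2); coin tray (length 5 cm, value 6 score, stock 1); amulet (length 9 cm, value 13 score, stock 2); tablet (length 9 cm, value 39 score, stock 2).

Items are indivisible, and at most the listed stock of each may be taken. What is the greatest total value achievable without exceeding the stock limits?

84 score

Best selections within length 23 and stock limits:
- 1×coin tray + 2×tablet: length 23, value 84
- 2×tablet: length 18, value 78
- 1×coin tray + 1×amulet + 1×tablet: length 23, value 58
Best: 84 score.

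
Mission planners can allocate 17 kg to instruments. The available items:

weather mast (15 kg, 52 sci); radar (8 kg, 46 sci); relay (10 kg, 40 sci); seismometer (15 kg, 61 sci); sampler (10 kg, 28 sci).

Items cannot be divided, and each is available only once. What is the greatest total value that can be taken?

Check high-value combinations within 17 kg:
- seismometer: mass 15, value 61
- weather mast: mass 15, value 52
- radar: mass 8, value 46
Best: 61 sci.

61 sci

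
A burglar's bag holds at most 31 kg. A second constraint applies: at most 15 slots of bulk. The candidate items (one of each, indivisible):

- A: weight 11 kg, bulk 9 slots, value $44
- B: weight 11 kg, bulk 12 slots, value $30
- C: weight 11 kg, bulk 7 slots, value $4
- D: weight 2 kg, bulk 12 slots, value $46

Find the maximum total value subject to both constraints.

Feasible sets respecting both limits:
- D: weight 2, bulk 12, value 46
- A: weight 11, bulk 9, value 44
- B: weight 11, bulk 12, value 30
Best: $46.

$46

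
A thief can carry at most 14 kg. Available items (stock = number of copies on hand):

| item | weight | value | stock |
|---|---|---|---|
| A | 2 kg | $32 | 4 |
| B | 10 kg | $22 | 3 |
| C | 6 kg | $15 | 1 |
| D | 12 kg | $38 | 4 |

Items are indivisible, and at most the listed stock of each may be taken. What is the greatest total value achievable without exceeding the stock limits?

$143

Best selections within weight 14 and stock limits:
- 4×A + 1×C: weight 14, value 143
- 4×A: weight 8, value 128
Best: $143.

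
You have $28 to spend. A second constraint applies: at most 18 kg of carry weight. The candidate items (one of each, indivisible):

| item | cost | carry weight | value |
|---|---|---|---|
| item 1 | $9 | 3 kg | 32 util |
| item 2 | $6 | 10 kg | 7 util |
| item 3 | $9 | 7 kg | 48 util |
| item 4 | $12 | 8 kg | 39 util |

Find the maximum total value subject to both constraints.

Feasible sets respecting both limits:
- item 3+item 4: cost 21, carry weight 15, value 87
- item 1+item 3: cost 18, carry weight 10, value 80
- item 1+item 4: cost 21, carry weight 11, value 71
- item 2+item 3: cost 15, carry weight 17, value 55
Best: 87 util.

87 util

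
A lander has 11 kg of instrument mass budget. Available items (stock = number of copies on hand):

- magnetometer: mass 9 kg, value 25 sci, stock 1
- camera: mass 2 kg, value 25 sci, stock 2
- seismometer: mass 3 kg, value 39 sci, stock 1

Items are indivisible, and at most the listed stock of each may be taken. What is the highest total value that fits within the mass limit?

89 sci

Top feasible selections:
- 2×camera + 1×seismometer: mass 7, value 89
- 1×camera + 1×seismometer: mass 5, value 64
- 2×camera: mass 4, value 50
Best: 89 sci.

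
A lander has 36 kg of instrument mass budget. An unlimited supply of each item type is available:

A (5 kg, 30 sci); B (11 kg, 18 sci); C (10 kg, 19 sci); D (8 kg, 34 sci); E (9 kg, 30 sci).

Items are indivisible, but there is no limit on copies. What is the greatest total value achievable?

Best value-per-unit is A at 30/5, and filling with it alone uses mass 7×5=35. No mix of the others beats 7×30 = 210.

210 sci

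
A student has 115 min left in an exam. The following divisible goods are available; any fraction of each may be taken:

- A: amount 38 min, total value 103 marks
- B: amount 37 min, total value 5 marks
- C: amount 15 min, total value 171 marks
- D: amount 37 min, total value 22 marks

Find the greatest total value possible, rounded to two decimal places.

299.38

Take in order of value per unit:
- C (171/15 per unit): all 15 → value 171, running total 171.00
- A (103/38 per unit): all 38 → value 103, running total 274.00
- D (22/37 per unit): all 37 → value 22, running total 296.00
- B (5/37 per unit): 25 of 37 → value 25×5/37 = 3.3784, running total 299.38
Total 299.38.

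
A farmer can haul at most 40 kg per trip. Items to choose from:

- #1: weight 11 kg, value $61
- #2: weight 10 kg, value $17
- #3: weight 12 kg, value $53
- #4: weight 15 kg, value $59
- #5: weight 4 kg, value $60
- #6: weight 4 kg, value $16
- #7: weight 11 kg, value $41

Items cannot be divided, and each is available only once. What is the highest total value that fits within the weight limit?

Check high-value combinations within 40 kg:
- #1+#3+#5+#7: weight 11+12+4+11=38, value 61+53+60+41=215
- #1+#2+#4+#5: weight 11+10+15+4=40, value 61+17+59+60=197
- #1+#4+#5+#6: weight 11+15+4+4=34, value 61+59+60+16=196
- #1+#2+#5+#6+#7: weight 11+10+4+4+11=40, value 61+17+60+16+41=195
Best: $215.

$215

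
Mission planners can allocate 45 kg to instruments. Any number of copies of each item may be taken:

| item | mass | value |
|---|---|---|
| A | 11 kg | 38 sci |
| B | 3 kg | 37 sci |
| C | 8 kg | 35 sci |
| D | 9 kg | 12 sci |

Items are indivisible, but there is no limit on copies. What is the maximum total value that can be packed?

Best value-per-unit is B at 37/3, and filling with it alone uses mass 15×3=45. No mix of the others beats 15×37 = 555.

555 sci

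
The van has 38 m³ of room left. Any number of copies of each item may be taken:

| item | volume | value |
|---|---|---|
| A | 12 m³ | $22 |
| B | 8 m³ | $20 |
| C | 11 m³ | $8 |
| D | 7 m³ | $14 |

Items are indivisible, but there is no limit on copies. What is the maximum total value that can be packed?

$88

Best value-per-unit is B at 20/8; filling with it alone gives 4×20 = 80.
Optimal mix: 3×B + 2×D → volume 38, value 88.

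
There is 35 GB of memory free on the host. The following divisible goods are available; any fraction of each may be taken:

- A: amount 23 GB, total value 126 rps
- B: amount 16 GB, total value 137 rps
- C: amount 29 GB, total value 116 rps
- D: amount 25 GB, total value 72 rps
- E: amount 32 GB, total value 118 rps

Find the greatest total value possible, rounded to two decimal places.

241.09

Take in order of value per unit:
- B (137/16 per unit): all 16 → value 137, running total 137.00
- A (126/23 per unit): 19 of 23 → value 19×126/23 = 104.0870, running total 241.09
Total 241.09.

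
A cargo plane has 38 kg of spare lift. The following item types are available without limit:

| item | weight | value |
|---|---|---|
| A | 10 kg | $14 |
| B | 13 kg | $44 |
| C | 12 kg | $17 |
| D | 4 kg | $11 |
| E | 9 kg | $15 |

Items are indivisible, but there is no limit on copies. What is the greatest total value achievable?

$121

Best value-per-unit is B at 44/13; filling with it alone gives 2×44 = 88.
Optimal mix: 2×B + 3×D → weight 38, value 121.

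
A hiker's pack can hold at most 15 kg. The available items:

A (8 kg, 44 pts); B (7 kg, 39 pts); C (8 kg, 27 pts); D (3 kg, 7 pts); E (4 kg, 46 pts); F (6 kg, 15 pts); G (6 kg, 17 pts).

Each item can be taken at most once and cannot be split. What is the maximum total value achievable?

Check high-value combinations within 15 kg:
- A+D+E: weight 8+3+4=15, value 44+7+46=97
- B+D+E: weight 7+3+4=14, value 39+7+46=92
- A+E: weight 8+4=12, value 44+46=90
- B+E: weight 7+4=11, value 39+46=85
- A+B: weight 8+7=15, value 44+39=83
Best: 97 pts.

97 pts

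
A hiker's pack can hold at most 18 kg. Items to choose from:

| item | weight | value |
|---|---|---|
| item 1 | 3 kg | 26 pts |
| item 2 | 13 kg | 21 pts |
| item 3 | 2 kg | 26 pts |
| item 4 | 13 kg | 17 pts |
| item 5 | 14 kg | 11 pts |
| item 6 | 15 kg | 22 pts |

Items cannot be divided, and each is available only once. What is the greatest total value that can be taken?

Check high-value combinations within 18 kg:
- item 1+item 2+item 3: weight 3+13+2=18, value 26+21+26=73
- item 1+item 3+item 4: weight 3+2+13=18, value 26+26+17=69
- item 1+item 3: weight 3+2=5, value 26+26=52
Best: 73 pts.

73 pts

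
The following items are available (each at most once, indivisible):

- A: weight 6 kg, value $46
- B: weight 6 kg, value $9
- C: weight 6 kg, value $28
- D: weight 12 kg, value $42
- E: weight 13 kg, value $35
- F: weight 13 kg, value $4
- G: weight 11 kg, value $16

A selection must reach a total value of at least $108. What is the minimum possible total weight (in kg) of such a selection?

24

Subsets with value ≥ 108, sorted by total weight:
- A+C+D: weight 24, value 116
- A+C+E: weight 25, value 109
- A+B+C+D: weight 30, value 125
Minimum weight: 24 kg.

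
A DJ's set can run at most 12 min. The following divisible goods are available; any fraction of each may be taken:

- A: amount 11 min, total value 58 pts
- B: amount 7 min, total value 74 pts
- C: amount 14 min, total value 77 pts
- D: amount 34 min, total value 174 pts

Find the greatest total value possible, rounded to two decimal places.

101.50

Take in order of value per unit:
- B (74/7 per unit): all 7 → value 74, running total 74.00
- C (77/14 per unit): 5 of 14 → value 5×77/14 = 27.5000, running total 101.50
Total 101.50.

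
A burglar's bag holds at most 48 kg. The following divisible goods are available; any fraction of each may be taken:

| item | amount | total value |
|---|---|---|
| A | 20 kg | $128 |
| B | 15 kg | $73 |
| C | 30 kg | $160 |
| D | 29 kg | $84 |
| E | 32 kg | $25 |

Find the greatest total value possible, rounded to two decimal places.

277.33

Take in order of value per unit:
- A (128/20 per unit): all 20 → value 128, running total 128.00
- C (160/30 per unit): 28 of 30 → value 28×160/30 = 149.3333, running total 277.33
Total 277.33.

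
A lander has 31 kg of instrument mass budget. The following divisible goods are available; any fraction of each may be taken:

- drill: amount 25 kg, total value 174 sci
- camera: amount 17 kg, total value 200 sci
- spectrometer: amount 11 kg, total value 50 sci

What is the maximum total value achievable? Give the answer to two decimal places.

Take in order of value per unit:
- camera (200/17 per unit): all 17 → value 200, running total 200.00
- drill (174/25 per unit): 14 of 25 → value 14×174/25 = 97.4400, running total 297.44
Total 297.44.

297.44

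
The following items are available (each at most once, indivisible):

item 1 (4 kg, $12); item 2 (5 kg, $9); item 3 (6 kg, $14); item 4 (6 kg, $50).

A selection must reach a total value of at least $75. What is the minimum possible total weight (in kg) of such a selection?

16

Subsets with value ≥ 75, sorted by total weight:
- item 1+item 3+item 4: weight 16, value 76
- item 1+item 2+item 3+item 4: weight 21, value 85
Minimum weight: 16 kg.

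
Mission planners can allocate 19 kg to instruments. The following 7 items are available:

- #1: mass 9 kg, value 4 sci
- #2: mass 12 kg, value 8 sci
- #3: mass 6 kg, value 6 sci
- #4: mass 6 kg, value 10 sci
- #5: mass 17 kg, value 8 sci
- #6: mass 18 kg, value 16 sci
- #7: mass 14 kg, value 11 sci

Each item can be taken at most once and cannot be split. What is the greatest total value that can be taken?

Check high-value combinations within 19 kg:
- #2+#4: mass 12+6=18, value 8+10=18
- #3+#4: mass 6+6=12, value 6+10=16
- #6: mass 18, value 16
- #1+#4: mass 9+6=15, value 4+10=14
Best: 18 sci.

18 sci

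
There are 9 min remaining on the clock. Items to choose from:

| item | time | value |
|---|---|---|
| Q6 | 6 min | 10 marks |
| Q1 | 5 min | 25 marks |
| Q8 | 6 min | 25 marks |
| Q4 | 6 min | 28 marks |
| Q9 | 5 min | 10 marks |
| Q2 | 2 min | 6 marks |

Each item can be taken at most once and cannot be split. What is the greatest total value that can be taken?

Check high-value combinations within 9 min:
- Q4+Q2: time 6+2=8, value 28+6=34
- Q1+Q2: time 5+2=7, value 25+6=31
- Q8+Q2: time 6+2=8, value 25+6=31
- Q4: time 6, value 28
Best: 34 marks.

34 marks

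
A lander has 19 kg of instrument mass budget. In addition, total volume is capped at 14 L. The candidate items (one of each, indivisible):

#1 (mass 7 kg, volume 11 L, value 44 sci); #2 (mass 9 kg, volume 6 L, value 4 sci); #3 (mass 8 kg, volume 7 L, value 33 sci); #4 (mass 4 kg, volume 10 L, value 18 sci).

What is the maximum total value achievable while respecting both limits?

44 sci

Feasible sets respecting both limits:
- #1: mass 7, volume 11, value 44
- #2+#3: mass 17, volume 13, value 37
- #3: mass 8, volume 7, value 33
Best: 44 sci.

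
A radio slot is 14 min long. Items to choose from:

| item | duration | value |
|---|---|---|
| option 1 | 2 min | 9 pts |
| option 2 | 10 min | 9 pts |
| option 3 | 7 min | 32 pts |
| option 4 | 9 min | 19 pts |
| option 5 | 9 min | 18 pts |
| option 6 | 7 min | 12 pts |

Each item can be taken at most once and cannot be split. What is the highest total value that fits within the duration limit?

44 pts

Check high-value combinations within 14 min:
- option 3+option 6: duration 7+7=14, value 32+12=44
- option 1+option 3: duration 2+7=9, value 9+32=41
- option 3: duration 7, value 32
Best: 44 pts.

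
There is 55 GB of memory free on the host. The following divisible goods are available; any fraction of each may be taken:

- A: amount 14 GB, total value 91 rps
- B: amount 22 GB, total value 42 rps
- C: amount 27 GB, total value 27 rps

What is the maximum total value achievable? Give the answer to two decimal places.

Take in order of value per unit:
- A (91/14 per unit): all 14 → value 91, running total 91.00
- B (42/22 per unit): all 22 → value 42, running total 133.00
- C (27/27 per unit): 19 of 27 → value 19×27/27 = 19.0000, running total 152.00
Total 152.00.

152.00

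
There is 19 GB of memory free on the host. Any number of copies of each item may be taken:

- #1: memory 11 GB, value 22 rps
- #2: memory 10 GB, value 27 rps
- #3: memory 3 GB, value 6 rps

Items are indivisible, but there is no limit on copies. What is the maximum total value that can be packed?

45 rps

Best value-per-unit is #2 at 27/10; filling with it alone gives 1×27 = 27.
Optimal mix: 1×#2 + 3×#3 → memory 19, value 45.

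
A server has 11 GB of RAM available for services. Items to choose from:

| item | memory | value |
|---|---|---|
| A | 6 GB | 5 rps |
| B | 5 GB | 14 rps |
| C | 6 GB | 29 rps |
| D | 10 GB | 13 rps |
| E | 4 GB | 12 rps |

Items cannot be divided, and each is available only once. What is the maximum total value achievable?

This is a 0/1 knapsack; check combinations near the capacity.
- B+C: memory 5+6=11, value 14+29=43
- C+E: memory 6+4=10, value 29+12=41
- C: memory 6, value 29
- B+E: memory 5+4=9, value 14+12=26
- A+B: memory 6+5=11, value 5+14=19
Best: 43 rps.

43 rps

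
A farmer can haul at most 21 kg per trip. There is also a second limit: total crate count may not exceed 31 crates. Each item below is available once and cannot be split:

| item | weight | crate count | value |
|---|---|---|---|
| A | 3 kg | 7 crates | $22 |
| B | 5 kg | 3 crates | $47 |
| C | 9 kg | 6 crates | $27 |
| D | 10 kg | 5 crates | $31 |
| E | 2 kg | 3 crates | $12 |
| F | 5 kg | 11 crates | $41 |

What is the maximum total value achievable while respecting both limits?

Feasible sets respecting both limits:
- B+C+E+F: weight 21, crate count 23, value 127
- A+B+E+F: weight 15, crate count 24, value 122
- B+D+F: weight 20, crate count 19, value 119
Best: $127.

$127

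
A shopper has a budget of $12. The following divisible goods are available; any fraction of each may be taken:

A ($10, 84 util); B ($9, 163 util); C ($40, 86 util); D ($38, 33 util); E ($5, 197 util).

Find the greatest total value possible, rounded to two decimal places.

323.78

Take in order of value per unit:
- E (197/5 per unit): all 5 → value 197, running total 197.00
- B (163/9 per unit): 7 of 9 → value 7×163/9 = 126.7778, running total 323.78
Total 323.78.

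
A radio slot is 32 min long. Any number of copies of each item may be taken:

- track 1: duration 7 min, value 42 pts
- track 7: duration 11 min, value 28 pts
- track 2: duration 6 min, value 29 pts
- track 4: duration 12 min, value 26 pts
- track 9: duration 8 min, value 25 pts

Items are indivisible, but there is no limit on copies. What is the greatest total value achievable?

171 pts

Best value-per-unit is track 1 at 42/7; filling with it alone gives 4×42 = 168.
Optimal mix: 2×track 1 + 3×track 2 → duration 32, value 171.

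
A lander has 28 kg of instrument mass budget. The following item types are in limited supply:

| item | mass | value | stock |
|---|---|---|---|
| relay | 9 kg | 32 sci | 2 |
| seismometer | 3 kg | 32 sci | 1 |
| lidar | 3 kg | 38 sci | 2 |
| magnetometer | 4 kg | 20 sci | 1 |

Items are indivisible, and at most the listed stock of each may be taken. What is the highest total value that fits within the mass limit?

Best selections within mass 28 and stock limits:
- 2×relay + 1×seismometer + 2×lidar: mass 27, value 172
- 1×relay + 1×seismometer + 2×lidar + 1×magnetometer: mass 22, value 160
Best: 172 sci.

172 sci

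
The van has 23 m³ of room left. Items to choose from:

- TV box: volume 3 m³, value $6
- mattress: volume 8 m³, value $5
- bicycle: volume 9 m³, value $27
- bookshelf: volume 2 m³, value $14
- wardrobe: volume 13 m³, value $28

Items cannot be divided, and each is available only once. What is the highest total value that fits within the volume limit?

This is a 0/1 knapsack; check combinations near the capacity.
- bicycle+wardrobe: volume 9+13=22, value 27+28=55
- TV box+mattress+bicycle+bookshelf: volume 3+8+9+2=22, value 6+5+27+14=52
- TV box+bookshelf+wardrobe: volume 3+2+13=18, value 6+14+28=48
Best: $55.

$55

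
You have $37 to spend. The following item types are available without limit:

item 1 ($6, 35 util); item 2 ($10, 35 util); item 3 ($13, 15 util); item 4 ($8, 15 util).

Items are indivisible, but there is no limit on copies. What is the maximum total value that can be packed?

210 util

Best value-per-unit is item 1 at 35/6, and filling with it alone uses cost 6×6=36. No mix of the others beats 6×35 = 210.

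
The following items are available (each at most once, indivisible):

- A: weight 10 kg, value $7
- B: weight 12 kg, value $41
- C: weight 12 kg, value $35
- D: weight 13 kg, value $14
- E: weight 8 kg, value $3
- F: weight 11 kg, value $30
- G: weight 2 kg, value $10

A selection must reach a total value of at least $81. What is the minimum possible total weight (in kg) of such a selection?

25

Subsets with value ≥ 81, sorted by total weight:
- B+F+G: weight 25, value 81
- B+C+G: weight 26, value 86
- B+E+F+G: weight 33, value 84
Minimum weight: 25 kg.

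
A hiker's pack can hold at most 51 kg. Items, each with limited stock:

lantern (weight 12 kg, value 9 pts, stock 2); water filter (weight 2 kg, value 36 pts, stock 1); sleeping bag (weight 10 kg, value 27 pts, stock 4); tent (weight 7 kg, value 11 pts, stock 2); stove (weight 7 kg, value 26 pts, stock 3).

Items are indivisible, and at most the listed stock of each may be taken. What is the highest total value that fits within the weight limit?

Top feasible selections:
- 1×water filter + 2×sleeping bag + 1×tent + 3×stove: weight 50, value 179
- 1×water filter + 4×sleeping bag + 1×stove: weight 49, value 170
- 1×water filter + 3×sleeping bag + 2×stove: weight 46, value 169
Best: 179 pts.

179 pts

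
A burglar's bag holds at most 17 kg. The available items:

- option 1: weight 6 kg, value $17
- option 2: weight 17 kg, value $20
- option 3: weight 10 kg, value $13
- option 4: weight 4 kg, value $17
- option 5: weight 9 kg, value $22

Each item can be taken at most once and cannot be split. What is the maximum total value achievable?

$39

Check high-value combinations within 17 kg:
- option 4+option 5: weight 4+9=13, value 17+22=39
- option 1+option 5: weight 6+9=15, value 17+22=39
- option 1+option 4: weight 6+4=10, value 17+17=34
- option 3+option 4: weight 10+4=14, value 13+17=30
Best: $39.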